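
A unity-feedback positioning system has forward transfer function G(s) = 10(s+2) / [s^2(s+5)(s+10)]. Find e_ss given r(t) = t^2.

5

System type = 2 (two poles at s=0).
K_a = lim_{s→0} s^2·G(s) = 10·2 / (5·10) = 0.4.
r(t) = t^2 gives R(s) = 2/s^3.
e_ss = 2/K_a = 2/0.4 = 5.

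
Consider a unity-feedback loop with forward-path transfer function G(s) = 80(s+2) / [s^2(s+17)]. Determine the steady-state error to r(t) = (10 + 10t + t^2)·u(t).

0.2125

The open loop has two poles at the origin → type 2 system. By superposition:
  • 10: tracked with zero error.
  • 10t: tracked with zero error.
  • t^2: e_ss = 2/K_a with K_a=160/17 → 0.2125.
Total e_ss = 0.2125.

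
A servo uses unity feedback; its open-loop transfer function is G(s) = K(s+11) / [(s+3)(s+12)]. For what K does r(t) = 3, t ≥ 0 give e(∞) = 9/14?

12

G(s) has no factors of s in the denominator, so the system is type 0.
K_p = lim_{s→0} G(s) = K·11 / (3·12) = (11/36)·K.
e_ss = 3/(1 + K_p) = 9/14 ⇒ 1 + (11/36)·K = 14/3 ⇒ K = 12.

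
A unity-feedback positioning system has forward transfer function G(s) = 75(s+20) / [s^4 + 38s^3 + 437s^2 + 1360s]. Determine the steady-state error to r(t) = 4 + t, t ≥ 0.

68/75

Factoring s from the denominator leaves a polynomial with constant term 1360, so the system is type 1. Treating each term separately:
  • 4: tracked with zero error.
  • t: e_ss = 1/K_v with K_v=75/68 → 68/75.
Total e_ss = 68/75.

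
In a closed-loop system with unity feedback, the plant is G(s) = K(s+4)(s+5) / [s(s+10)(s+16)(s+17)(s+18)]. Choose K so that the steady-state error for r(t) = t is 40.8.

G(s) has one factor of s in the denominator, so the system is type 1.
K_v = lim_{s→0} s·G(s) = K·4·5 / (10·16·17·18) = (1/2448)·K.
e_ss = 1/K_v = 40.8 ⇒ K_v = 5/204 ⇒ K = (5/204)/(1/2448) = 60.

60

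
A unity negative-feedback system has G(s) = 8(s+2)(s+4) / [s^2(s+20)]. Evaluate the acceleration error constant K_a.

3.2

G(s) has two factors of s in the denominator, so the system is type 2.
K_a = lim_{s→0} s^2·G(s) = 8·2·4 / (20) = 3.2.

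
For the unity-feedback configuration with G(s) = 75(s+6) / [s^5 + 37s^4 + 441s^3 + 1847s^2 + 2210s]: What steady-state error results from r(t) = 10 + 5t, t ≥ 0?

221/9

Factoring s from the denominator leaves a polynomial with constant term 2210, so the system is type 1. Treating each term separately:
  • 10: tracked with zero error.
  • 5t: e_ss = 5/K_v with K_v=45/221 → 221/9.
Total e_ss = 221/9.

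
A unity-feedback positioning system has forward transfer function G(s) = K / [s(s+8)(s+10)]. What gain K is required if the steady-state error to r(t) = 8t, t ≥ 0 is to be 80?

8

The open loop has one pole at the origin → type 1 system.
K_v = lim_{s→0} s·G(s) = K / (8·10) = 0.0125·K.
e_ss = 8/K_v = 80 ⇒ K_v = 0.1 ⇒ K = 0.1/0.0125 = 8.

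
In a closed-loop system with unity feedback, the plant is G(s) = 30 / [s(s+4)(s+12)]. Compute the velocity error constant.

G(s) has one factor of s in the denominator, so the system is type 1.
K_v = lim_{s→0} s·G(s) = 30 / (4·12) = 0.625.

0.625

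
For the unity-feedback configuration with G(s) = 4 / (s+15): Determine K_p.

The open loop has no poles at the origin → type 0 system.
K_p = lim_{s→0} G(s) = 4 / (15) = 4/15.

4/15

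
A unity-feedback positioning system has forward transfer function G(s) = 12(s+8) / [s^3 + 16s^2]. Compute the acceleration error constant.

Factoring s^2 from the denominator leaves a polynomial with constant term 16, so the system is type 2.
K_a = lim_{s→0} s^2·G(s) = 12·8 / 16 = 6.

6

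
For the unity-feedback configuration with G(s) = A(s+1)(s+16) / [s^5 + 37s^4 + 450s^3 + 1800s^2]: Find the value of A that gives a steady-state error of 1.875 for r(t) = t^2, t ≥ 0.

The denominator has no term below 1800s^2 — 2 poles at s=0, type 2.
K_a = lim_{s→0} s^2·G(s) = A·1·16 / 1800 = (2/225)·A.
e_ss = 2/K_a = 1.875 ⇒ K_a = 16/15 ⇒ A = (16/15)/(2/225) = 120.

120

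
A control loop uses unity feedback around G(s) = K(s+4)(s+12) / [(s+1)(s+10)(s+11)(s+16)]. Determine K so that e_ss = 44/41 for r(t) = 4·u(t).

No free integrators in G(s): this is a type 0 system.
K_p = lim_{s→0} G(s) = K·4·12 / (1·10·11·16) = (3/110)·K.
e_ss = 4/(1 + K_p) = 44/41 ⇒ 1 + (3/110)·K = 41/11 ⇒ K = 100.

100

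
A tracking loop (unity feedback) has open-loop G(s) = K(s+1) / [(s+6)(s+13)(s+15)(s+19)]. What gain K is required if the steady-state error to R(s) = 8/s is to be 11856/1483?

15

G(s) has no factors of s in the denominator, so the system is type 0.
K_p = lim_{s→0} G(s) = K·1 / (6·13·15·19) = (1/22230)·K.
e_ss = 8/(1 + K_p) = 11856/1483 ⇒ 1 + (1/22230)·K = 1483/1482 ⇒ K = 15.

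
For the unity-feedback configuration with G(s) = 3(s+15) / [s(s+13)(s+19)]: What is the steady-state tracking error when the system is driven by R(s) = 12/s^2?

System type = 1 (one pole at s=0).
K_v = lim_{s→0} s·G(s) = 3·15 / (13·19) = 45/247.
e_ss = 12/K_v = 12/(45/247) = 988/15.

988/15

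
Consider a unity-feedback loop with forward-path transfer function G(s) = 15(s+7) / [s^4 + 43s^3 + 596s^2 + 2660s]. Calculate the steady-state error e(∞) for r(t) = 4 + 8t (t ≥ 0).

Factoring s from the denominator leaves a polynomial with constant term 2660, so the system is type 1. Treating each term separately:
  • 4: tracked with zero error.
  • 8t: e_ss = 8/K_v with K_v=3/76 → 608/3.
Total e_ss = 608/3.

608/3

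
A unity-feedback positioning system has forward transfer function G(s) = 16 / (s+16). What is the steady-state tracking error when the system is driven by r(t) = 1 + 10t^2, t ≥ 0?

The open loop has no poles at the origin → type 0 system. By superposition:
  • 1: e_ss = 1/(1+K_p) with K_p=1 → 0.5.
  • 10t^2: a type-0 system cannot track it, e_ss → ∞.
The unbounded component dominates.

infinity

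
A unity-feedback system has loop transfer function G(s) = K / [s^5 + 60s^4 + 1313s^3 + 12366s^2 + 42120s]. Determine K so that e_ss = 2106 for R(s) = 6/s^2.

Factoring s from the denominator leaves a polynomial with constant term 42120, so the system is type 1.
K_v = lim_{s→0} s·G(s) = K / 42120 = (1/42120)·K.
e_ss = 6/K_v = 2106 ⇒ K_v = 1/351 ⇒ K = (1/351)/(1/42120) = 120.

120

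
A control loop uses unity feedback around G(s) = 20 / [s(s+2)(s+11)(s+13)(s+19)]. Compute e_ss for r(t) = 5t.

1358.5

System type = 1 (one pole at s=0).
K_v = lim_{s→0} s·G(s) = 20 / (2·11·13·19) = 10/2717.
e_ss = 5/K_v = 5/(10/2717) = 1358.5.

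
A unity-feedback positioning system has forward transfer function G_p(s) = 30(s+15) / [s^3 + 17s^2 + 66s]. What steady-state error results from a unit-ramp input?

Factoring s from the denominator leaves a polynomial with constant term 66, so the system is type 1.
K_v = lim_{s→0} s·G_p(s) = 30·15 / 66 = 75/11.
e_ss = 1/K_v = 1/(75/11) = 11/75.

11/75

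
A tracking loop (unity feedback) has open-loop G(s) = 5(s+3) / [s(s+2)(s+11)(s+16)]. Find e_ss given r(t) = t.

G(s) has one factor of s in the denominator, so the system is type 1.
K_v = lim_{s→0} s·G(s) = 5·3 / (2·11·16) = 15/352.
e_ss = 1/K_v = 1/(15/352) = 352/15.

352/15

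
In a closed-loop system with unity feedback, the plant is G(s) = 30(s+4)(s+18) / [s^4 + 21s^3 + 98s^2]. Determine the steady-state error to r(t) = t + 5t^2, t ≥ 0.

Lowest-order denominator term is 98s^2, so the open loop has 2 poles at the origin → type 2 system. By superposition:
  • t: tracked with zero error.
  • 5t^2: e_ss = 10/K_a with K_a=1080/49 → 49/108.
Total e_ss = 49/108.

49/108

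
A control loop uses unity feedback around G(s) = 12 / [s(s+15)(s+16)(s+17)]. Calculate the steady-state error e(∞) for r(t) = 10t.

The open loop has one pole at the origin → type 1 system.
K_v = lim_{s→0} s·G(s) = 12 / (15·16·17) = 1/340.
e_ss = 10/K_v = 10/(1/340) = 3400.

3400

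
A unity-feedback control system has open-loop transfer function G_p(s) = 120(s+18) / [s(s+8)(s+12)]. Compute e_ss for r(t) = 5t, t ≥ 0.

System type = 1 (one pole at s=0).
K_v = lim_{s→0} s·G_p(s) = 120·18 / (8·12) = 22.5.
e_ss = 5/K_v = 5/22.5 = 2/9.

2/9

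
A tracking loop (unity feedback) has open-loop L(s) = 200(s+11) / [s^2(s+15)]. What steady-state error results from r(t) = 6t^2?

9/110

System type = 2 (two poles at s=0).
K_a = lim_{s→0} s^2·L(s) = 200·11 / (15) = 440/3.
r(t) = 6t^2 gives R(s) = 12/s^3.
e_ss = 12/K_a = 12/(440/3) = 9/110.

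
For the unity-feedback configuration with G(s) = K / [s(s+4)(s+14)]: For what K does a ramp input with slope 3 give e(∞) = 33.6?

One free integrator in G(s): this is a type 1 system.
K_v = lim_{s→0} s·G(s) = K / (4·14) = (1/56)·K.
e_ss = 3/K_v = 33.6 ⇒ K_v = 5/56 ⇒ K = (5/56)/(1/56) = 5.

5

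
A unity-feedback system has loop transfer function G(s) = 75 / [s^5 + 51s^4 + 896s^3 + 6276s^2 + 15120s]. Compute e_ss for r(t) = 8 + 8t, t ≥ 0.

Lowest-order denominator term is 15120s, so the open loop has 1 pole at the origin → type 1 system. Treating each term separately:
  • 8: tracked with zero error.
  • 8t: e_ss = 8/K_v with K_v=5/1008 → 1612.8.
Total e_ss = 1612.8.

1612.8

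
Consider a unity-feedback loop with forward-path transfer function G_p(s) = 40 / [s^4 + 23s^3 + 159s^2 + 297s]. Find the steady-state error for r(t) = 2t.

14.85

Lowest-order denominator term is 297s, so the open loop has 1 pole at the origin → type 1 system.
K_v = lim_{s→0} s·G_p(s) = 40 / 297 = 40/297.
e_ss = 2/K_v = 2/(40/297) = 14.85.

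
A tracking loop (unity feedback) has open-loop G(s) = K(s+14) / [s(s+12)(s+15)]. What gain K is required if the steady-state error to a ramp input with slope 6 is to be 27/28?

The open loop has one pole at the origin → type 1 system.
K_v = lim_{s→0} s·G(s) = K·14 / (12·15) = (7/90)·K.
e_ss = 6/K_v = 27/28 ⇒ K_v = 56/9 ⇒ K = (56/9)/(7/90) = 80.

80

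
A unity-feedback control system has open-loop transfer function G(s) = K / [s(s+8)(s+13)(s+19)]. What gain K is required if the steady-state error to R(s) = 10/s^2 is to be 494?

40

System type = 1 (one pole at s=0).
K_v = lim_{s→0} s·G(s) = K / (8·13·19) = (1/1976)·K.
e_ss = 10/K_v = 494 ⇒ K_v = 5/247 ⇒ K = (5/247)/(1/1976) = 40.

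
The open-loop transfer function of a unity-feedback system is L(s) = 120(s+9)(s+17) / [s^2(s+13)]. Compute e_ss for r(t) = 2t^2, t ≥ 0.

The open loop has two poles at the origin → type 2 system.
K_a = lim_{s→0} s^2·L(s) = 120·9·17 / (13) = 18360/13.
r(t) = 2t^2 gives R(s) = 4/s^3.
e_ss = 4/K_a = 4/(18360/13) = 13/4590.

13/4590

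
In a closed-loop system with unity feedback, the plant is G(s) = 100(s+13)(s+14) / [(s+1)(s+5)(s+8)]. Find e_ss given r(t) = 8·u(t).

G(s) has no factors of s in the denominator, so the system is type 0.
K_p = lim_{s→0} G(s) = 100·13·14 / (1·5·8) = 455.
e_ss = 8/(1 + K_p) = 8/456 = 1/57.

1/57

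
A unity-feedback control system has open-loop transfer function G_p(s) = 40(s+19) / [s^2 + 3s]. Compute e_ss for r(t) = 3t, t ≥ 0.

9/760

Factoring s from the denominator leaves a polynomial with constant term 3, so the system is type 1.
K_v = lim_{s→0} s·G_p(s) = 40·19 / 3 = 760/3.
e_ss = 3/K_v = 3/(760/3) = 9/760.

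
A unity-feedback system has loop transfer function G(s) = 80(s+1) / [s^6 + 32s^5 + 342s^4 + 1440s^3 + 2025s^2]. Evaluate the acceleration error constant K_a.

Factoring s^2 from the denominator leaves a polynomial with constant term 2025, so the system is type 2.
K_a = lim_{s→0} s^2·G(s) = 80·1 / 2025 = 16/405.

16/405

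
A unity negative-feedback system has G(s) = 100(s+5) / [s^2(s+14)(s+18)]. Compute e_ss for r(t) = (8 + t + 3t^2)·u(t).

System type = 2 (two poles at s=0). By superposition:
  • 8: tracked with zero error.
  • t: tracked with zero error.
  • 3t^2: e_ss = 6/K_a with K_a=125/63 → 3.024.
Total e_ss = 3.024.

3.024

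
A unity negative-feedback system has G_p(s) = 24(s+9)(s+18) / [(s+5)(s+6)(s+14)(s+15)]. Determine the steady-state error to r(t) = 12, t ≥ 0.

The open loop has no poles at the origin → type 0 system.
K_p = lim_{s→0} G_p(s) = 24·9·18 / (5·6·14·15) = 108/175.
e_ss = 12/(1 + K_p) = 12/(283/175) = 2100/283.

2100/283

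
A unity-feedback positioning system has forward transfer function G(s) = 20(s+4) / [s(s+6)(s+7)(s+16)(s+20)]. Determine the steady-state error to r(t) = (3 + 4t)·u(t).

The open loop has one pole at the origin → type 1 system. Taking each input component in turn:
  • 3: tracked with zero error.
  • 4t: e_ss = 4/K_v with K_v=1/168 → 672.
Total e_ss = 672.

672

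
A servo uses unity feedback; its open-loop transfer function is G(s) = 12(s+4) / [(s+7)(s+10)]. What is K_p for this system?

24/35

System type = 0 (no poles at s=0).
K_p = lim_{s→0} G(s) = 12·4 / (7·10) = 24/35.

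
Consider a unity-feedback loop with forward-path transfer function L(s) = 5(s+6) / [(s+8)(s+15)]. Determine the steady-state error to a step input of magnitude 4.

3.2

System type = 0 (no poles at s=0).
K_p = lim_{s→0} L(s) = 5·6 / (8·15) = 0.25.
e_ss = 4/(1 + K_p) = 4/1.25 = 3.2.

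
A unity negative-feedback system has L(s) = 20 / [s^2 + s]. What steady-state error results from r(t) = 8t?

0.4

Lowest-order denominator term is s, so the open loop has 1 pole at the origin → type 1 system.
K_v = lim_{s→0} s·L(s) = 20 / 1 = 20.
e_ss = 8/K_v = 8/20 = 0.4.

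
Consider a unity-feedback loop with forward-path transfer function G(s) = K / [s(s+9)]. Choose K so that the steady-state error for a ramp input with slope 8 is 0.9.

80

The open loop has one pole at the origin → type 1 system.
K_v = lim_{s→0} s·G(s) = K / (9) = (1/9)·K.
e_ss = 8/K_v = 0.9 ⇒ K_v = 80/9 ⇒ K = (80/9)/(1/9) = 80.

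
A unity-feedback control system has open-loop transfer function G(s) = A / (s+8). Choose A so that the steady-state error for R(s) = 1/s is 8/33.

No free integrators in G(s): this is a type 0 system.
K_p = lim_{s→0} G(s) = A / (8) = 0.125·A.
e_ss = 1/(1 + K_p) = 8/33 ⇒ 1 + 0.125·A = 4.125 ⇒ A = 25.

25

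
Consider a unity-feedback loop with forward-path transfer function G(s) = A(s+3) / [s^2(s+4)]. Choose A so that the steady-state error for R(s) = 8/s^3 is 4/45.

120

G(s) has two factors of s in the denominator, so the system is type 2.
K_a = lim_{s→0} s^2·G(s) = A·3 / (4) = 0.75·A.
e_ss = 8/K_a = 4/45 ⇒ K_a = 90 ⇒ A = 90/0.75 = 120.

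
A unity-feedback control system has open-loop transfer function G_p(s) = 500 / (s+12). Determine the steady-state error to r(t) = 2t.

System type = 0 (no poles at s=0).
For a type-0 system K_v = 0, so e_ss to a ramp input is unbounded.

infinity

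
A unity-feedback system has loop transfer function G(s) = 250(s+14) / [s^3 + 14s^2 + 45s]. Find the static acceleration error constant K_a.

0

Lowest-order denominator term is 45s, so the open loop has 1 pole at the origin → type 1 system.
K_a = lim_{s→0} s^2·G(s) = 0 (the extra factor of s kills the finite limit).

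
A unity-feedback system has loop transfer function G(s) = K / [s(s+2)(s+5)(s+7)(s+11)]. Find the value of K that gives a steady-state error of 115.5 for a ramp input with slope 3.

20

G(s) has one factor of s in the denominator, so the system is type 1.
K_v = lim_{s→0} s·G(s) = K / (2·5·7·11) = (1/770)·K.
e_ss = 3/K_v = 115.5 ⇒ K_v = 2/77 ⇒ K = (2/77)/(1/770) = 20.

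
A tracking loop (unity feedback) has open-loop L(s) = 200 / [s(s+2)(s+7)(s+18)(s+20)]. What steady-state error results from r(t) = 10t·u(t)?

System type = 1 (one pole at s=0).
K_v = lim_{s→0} s·L(s) = 200 / (2·7·18·20) = 5/126.
e_ss = 10/K_v = 10/(5/126) = 252.

252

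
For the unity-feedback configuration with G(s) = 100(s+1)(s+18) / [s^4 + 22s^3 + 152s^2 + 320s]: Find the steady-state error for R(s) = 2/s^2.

16/45

Factoring s from the denominator leaves a polynomial with constant term 320, so the system is type 1.
K_v = lim_{s→0} s·G(s) = 100·1·18 / 320 = 5.625.
e_ss = 2/K_v = 2/5.625 = 16/45.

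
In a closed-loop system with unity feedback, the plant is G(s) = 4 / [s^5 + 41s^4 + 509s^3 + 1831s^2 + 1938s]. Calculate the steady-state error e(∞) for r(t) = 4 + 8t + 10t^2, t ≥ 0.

Lowest-order denominator term is 1938s, so the open loop has 1 pole at the origin → type 1 system. By superposition:
  • 4: tracked with zero error.
  • 8t: e_ss = 8/K_v with K_v=2/969 → 3876.
  • 10t^2: a type-1 system cannot track it, e_ss → ∞.
The unbounded component dominates.

infinity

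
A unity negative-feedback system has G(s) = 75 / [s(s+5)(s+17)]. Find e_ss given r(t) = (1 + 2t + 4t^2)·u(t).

The open loop has one pole at the origin → type 1 system. By superposition:
  • 1: tracked with zero error.
  • 2t: e_ss = 2/K_v with K_v=15/17 → 34/15.
  • 4t^2: a type-1 system cannot track it, e_ss → ∞.
The unbounded component dominates.

infinity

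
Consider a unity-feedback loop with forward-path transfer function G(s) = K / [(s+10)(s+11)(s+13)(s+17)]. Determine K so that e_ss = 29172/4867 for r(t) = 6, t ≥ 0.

System type = 0 (no poles at s=0).
K_p = lim_{s→0} G(s) = K / (10·11·13·17) = (1/24310)·K.
e_ss = 6/(1 + K_p) = 29172/4867 ⇒ 1 + (1/24310)·K = 4867/4862 ⇒ K = 25.

25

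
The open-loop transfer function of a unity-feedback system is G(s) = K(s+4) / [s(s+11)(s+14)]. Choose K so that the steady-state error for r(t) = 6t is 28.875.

One free integrator in G(s): this is a type 1 system.
K_v = lim_{s→0} s·G(s) = K·4 / (11·14) = (2/77)·K.
e_ss = 6/K_v = 28.875 ⇒ K_v = 16/77 ⇒ K = (16/77)/(2/77) = 8.

8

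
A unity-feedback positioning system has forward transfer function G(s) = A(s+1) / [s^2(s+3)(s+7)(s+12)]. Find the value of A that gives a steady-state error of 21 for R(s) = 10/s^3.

120

Two free integrators in G(s): this is a type 2 system.
K_a = lim_{s→0} s^2·G(s) = A·1 / (3·7·12) = (1/252)·A.
e_ss = 10/K_a = 21 ⇒ K_a = 10/21 ⇒ A = (10/21)/(1/252) = 120.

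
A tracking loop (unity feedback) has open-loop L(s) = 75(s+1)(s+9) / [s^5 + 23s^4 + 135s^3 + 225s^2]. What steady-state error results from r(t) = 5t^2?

The denominator has no term below 225s^2 — 2 poles at s=0, type 2.
K_a = lim_{s→0} s^2·L(s) = 75·1·9 / 225 = 3.
r(t) = 5t^2 gives R(s) = 10/s^3.
e_ss = 10/K_a = 10/3.

10/3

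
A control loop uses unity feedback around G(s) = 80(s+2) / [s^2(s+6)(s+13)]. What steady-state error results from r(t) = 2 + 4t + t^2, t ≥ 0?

The open loop has two poles at the origin → type 2 system. Taking each input component in turn:
  • 2: tracked with zero error.
  • 4t: tracked with zero error.
  • t^2: e_ss = 2/K_a with K_a=80/39 → 0.975.
Total e_ss = 0.975.

0.975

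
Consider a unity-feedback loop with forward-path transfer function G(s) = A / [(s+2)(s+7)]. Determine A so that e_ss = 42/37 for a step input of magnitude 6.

The open loop has no poles at the origin → type 0 system.
K_p = lim_{s→0} G(s) = A / (2·7) = (1/14)·A.
e_ss = 6/(1 + K_p) = 42/37 ⇒ 1 + (1/14)·A = 37/7 ⇒ A = 60.

60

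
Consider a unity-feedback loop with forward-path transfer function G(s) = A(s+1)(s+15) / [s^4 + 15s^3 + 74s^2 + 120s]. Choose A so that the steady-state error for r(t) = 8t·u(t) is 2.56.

25

The denominator has no term below 120s — 1 pole at s=0, type 1.
K_v = lim_{s→0} s·G(s) = A·1·15 / 120 = 0.125·A.
e_ss = 8/K_v = 2.56 ⇒ K_v = 3.125 ⇒ A = 3.125/0.125 = 25.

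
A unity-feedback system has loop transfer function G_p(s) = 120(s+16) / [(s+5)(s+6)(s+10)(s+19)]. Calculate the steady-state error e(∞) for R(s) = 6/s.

No free integrators in G_p(s): this is a type 0 system.
K_p = lim_{s→0} G_p(s) = 120·16 / (5·6·10·19) = 32/95.
e_ss = 6/(1 + K_p) = 6/(127/95) = 570/127.

570/127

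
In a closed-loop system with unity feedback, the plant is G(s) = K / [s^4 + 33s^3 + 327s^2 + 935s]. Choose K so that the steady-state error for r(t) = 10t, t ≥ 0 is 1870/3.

15

Factoring s from the denominator leaves a polynomial with constant term 935, so the system is type 1.
K_v = lim_{s→0} s·G(s) = K / 935 = (1/935)·K.
e_ss = 10/K_v = 1870/3 ⇒ K_v = 3/187 ⇒ K = (3/187)/(1/935) = 15.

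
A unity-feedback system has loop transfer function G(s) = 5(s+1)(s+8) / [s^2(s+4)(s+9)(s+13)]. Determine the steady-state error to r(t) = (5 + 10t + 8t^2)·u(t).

187.2

Two free integrators in G(s): this is a type 2 system. Taking each input component in turn:
  • 5: tracked with zero error.
  • 10t: tracked with zero error.
  • 8t^2: e_ss = 16/K_a with K_a=10/117 → 187.2.
Total e_ss = 187.2.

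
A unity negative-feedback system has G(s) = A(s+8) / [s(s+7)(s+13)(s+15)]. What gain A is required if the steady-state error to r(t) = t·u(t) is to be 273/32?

20

G(s) has one factor of s in the denominator, so the system is type 1.
K_v = lim_{s→0} s·G(s) = A·8 / (7·13·15) = (8/1365)·A.
e_ss = 1/K_v = 273/32 ⇒ K_v = 32/273 ⇒ A = (32/273)/(8/1365) = 20.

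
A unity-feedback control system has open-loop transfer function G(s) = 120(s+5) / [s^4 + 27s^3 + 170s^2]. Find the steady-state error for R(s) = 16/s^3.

68/15

Factoring s^2 from the denominator leaves a polynomial with constant term 170, so the system is type 2.
K_a = lim_{s→0} s^2·G(s) = 120·5 / 170 = 60/17.
r(t) = 8t^2 gives R(s) = 16/s^3.
e_ss = 16/K_a = 16/(60/17) = 68/15.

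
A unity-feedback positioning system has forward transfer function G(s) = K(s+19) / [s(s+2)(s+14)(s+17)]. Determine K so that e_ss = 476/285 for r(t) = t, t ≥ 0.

15

One free integrator in G(s): this is a type 1 system.
K_v = lim_{s→0} s·G(s) = K·19 / (2·14·17) = (19/476)·K.
e_ss = 1/K_v = 476/285 ⇒ K_v = 285/476 ⇒ K = (285/476)/(19/476) = 15.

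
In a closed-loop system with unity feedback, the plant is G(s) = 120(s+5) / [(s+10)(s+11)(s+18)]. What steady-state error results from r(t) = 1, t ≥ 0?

33/43

System type = 0 (no poles at s=0).
K_p = lim_{s→0} G(s) = 120·5 / (10·11·18) = 10/33.
e_ss = 1/(1 + K_p) = 1/(43/33) = 33/43.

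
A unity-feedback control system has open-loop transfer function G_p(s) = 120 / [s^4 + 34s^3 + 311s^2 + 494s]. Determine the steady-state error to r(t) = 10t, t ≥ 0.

Factoring s from the denominator leaves a polynomial with constant term 494, so the system is type 1.
K_v = lim_{s→0} s·G_p(s) = 120 / 494 = 60/247.
e_ss = 10/K_v = 10/(60/247) = 247/6.

247/6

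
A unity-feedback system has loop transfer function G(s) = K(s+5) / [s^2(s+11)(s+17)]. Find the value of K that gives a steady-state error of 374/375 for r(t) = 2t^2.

150

Two free integrators in G(s): this is a type 2 system.
K_a = lim_{s→0} s^2·G(s) = K·5 / (11·17) = (5/187)·K.
e_ss = 4/K_a = 374/375 ⇒ K_a = 750/187 ⇒ K = (750/187)/(5/187) = 150.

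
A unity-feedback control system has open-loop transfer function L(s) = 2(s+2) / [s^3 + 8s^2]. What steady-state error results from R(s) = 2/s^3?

4

Lowest-order denominator term is 8s^2, so the open loop has 2 poles at the origin → type 2 system.
K_a = lim_{s→0} s^2·L(s) = 2·2 / 8 = 0.5.
r(t) = t^2 gives R(s) = 2/s^3.
e_ss = 2/K_a = 2/0.5 = 4.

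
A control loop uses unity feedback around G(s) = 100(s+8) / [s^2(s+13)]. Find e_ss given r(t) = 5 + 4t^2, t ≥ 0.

System type = 2 (two poles at s=0). Taking each input component in turn:
  • 5: tracked with zero error.
  • 4t^2: e_ss = 8/K_a with K_a=800/13 → 0.13.
Total e_ss = 0.13.

0.13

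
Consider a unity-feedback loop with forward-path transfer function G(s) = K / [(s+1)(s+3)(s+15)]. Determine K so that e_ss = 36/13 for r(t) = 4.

System type = 0 (no poles at s=0).
K_p = lim_{s→0} G(s) = K / (1·3·15) = (1/45)·K.
e_ss = 4/(1 + K_p) = 36/13 ⇒ 1 + (1/45)·K = 13/9 ⇒ K = 20.

20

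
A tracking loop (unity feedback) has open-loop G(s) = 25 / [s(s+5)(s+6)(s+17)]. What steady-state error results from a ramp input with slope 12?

244.8

The open loop has one pole at the origin → type 1 system.
K_v = lim_{s→0} s·G(s) = 25 / (5·6·17) = 5/102.
e_ss = 12/K_v = 12/(5/102) = 244.8.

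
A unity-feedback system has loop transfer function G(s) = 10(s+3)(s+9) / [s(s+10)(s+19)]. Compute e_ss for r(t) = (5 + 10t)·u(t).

190/27

The open loop has one pole at the origin → type 1 system. Treating each term separately:
  • 5: tracked with zero error.
  • 10t: e_ss = 10/K_v with K_v=27/19 → 190/27.
Total e_ss = 190/27.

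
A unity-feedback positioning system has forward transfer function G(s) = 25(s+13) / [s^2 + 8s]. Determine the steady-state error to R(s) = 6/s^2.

Lowest-order denominator term is 8s, so the open loop has 1 pole at the origin → type 1 system.
K_v = lim_{s→0} s·G(s) = 25·13 / 8 = 40.625.
e_ss = 6/K_v = 6/40.625 = 48/325.

48/325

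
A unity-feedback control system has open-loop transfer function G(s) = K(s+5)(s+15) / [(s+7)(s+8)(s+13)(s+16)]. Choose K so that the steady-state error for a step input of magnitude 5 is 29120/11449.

150

The open loop has no poles at the origin → type 0 system.
K_p = lim_{s→0} G(s) = K·5·15 / (7·8·13·16) = (75/11648)·K.
e_ss = 5/(1 + K_p) = 29120/11449 ⇒ 1 + (75/11648)·K = 11449/5824 ⇒ K = 150.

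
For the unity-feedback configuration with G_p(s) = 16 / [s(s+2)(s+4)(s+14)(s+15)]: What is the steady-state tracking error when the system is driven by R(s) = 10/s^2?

1050

System type = 1 (one pole at s=0).
K_v = lim_{s→0} s·G_p(s) = 16 / (2·4·14·15) = 1/105.
e_ss = 10/K_v = 10/(1/105) = 1050.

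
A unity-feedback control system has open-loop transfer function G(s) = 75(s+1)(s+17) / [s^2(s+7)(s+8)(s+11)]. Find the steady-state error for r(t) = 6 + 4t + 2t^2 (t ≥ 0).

System type = 2 (two poles at s=0). By superposition:
  • 6: tracked with zero error.
  • 4t: tracked with zero error.
  • 2t^2: e_ss = 4/K_a with K_a=1275/616 → 2464/1275.
Total e_ss = 2464/1275.

2464/1275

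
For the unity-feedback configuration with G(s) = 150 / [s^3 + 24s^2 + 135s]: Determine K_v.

Lowest-order denominator term is 135s, so the open loop has 1 pole at the origin → type 1 system.
K_v = lim_{s→0} s·G(s) = 150 / 135 = 10/9.

10/9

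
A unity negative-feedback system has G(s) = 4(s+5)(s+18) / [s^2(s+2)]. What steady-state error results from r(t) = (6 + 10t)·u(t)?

0

System type = 2 (two poles at s=0). By superposition:
  • 6: tracked with zero error.
  • 10t: tracked with zero error.
Total e_ss = 0.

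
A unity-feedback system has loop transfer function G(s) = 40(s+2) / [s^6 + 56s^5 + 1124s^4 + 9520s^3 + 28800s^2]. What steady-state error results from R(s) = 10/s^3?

3600

Lowest-order denominator term is 28800s^2, so the open loop has 2 poles at the origin → type 2 system.
K_a = lim_{s→0} s^2·G(s) = 40·2 / 28800 = 1/360.
r(t) = 5t^2 gives R(s) = 10/s^3.
e_ss = 10/K_a = 10/(1/360) = 3600.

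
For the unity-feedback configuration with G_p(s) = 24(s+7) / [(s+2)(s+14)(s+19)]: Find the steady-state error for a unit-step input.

No free integrators in G_p(s): this is a type 0 system.
K_p = lim_{s→0} G_p(s) = 24·7 / (2·14·19) = 6/19.
e_ss = 1/(1 + K_p) = 1/(25/19) = 0.76.

0.76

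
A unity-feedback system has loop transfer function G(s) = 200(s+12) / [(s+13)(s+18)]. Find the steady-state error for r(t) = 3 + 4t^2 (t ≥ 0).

infinity

No free integrators in G(s): this is a type 0 system. Taking each input component in turn:
  • 3: e_ss = 3/(1+K_p) with K_p=400/39 → 117/439.
  • 4t^2: a type-0 system cannot track it, e_ss → ∞.
The unbounded component dominates.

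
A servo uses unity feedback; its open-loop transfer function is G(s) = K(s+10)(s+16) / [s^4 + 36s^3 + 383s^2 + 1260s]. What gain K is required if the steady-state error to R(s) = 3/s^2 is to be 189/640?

Lowest-order denominator term is 1260s, so the open loop has 1 pole at the origin → type 1 system.
K_v = lim_{s→0} s·G(s) = K·10·16 / 1260 = (8/63)·K.
e_ss = 3/K_v = 189/640 ⇒ K_v = 640/63 ⇒ K = (640/63)/(8/63) = 80.

80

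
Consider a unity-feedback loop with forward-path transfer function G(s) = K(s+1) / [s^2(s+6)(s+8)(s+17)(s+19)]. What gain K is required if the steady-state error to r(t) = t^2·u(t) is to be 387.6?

80

The open loop has two poles at the origin → type 2 system.
K_a = lim_{s→0} s^2·G(s) = K·1 / (6·8·17·19) = (1/15504)·K.
e_ss = 2/K_a = 387.6 ⇒ K_a = 5/969 ⇒ K = (5/969)/(1/15504) = 80.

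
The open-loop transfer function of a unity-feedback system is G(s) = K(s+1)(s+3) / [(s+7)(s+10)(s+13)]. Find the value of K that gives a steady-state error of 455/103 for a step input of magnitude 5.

The open loop has no poles at the origin → type 0 system.
K_p = lim_{s→0} G(s) = K·1·3 / (7·10·13) = (3/910)·K.
e_ss = 5/(1 + K_p) = 455/103 ⇒ 1 + (3/910)·K = 103/91 ⇒ K = 40.

40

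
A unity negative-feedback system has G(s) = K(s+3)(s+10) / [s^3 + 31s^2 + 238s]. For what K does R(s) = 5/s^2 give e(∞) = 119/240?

80

Factoring s from the denominator leaves a polynomial with constant term 238, so the system is type 1.
K_v = lim_{s→0} s·G(s) = K·3·10 / 238 = (15/119)·K.
e_ss = 5/K_v = 119/240 ⇒ K_v = 1200/119 ⇒ K = (1200/119)/(15/119) = 80.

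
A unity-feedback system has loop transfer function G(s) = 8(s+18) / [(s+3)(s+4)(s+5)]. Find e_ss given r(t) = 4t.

The open loop has no poles at the origin → type 0 system.
K_v = lim_{s→0} s·G(s) = 0; the steady-state error to this ramp input grows without bound.

infinity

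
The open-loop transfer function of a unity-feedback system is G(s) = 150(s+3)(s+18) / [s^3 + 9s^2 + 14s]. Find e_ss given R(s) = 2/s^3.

infinity

Lowest-order denominator term is 14s, so the open loop has 1 pole at the origin → type 1 system.
For a type-1 system K_a = 0, so e_ss to a parabolic input is unbounded.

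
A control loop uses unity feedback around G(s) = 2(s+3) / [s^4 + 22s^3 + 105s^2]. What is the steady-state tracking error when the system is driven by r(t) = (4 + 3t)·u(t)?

The denominator has no term below 105s^2 — 2 poles at s=0, type 2. Taking each input component in turn:
  • 4: tracked with zero error.
  • 3t: tracked with zero error.
Total e_ss = 0.

0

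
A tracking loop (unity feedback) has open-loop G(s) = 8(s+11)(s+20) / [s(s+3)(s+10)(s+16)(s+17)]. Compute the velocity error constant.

11/51

System type = 1 (one pole at s=0).
K_v = lim_{s→0} s·G(s) = 8·11·20 / (3·10·16·17) = 11/51.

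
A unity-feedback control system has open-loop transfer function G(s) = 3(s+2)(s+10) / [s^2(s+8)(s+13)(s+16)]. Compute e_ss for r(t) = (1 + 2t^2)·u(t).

The open loop has two poles at the origin → type 2 system. Taking each input component in turn:
  • 1: tracked with zero error.
  • 2t^2: e_ss = 4/K_a with K_a=15/416 → 1664/15.
Total e_ss = 1664/15.

1664/15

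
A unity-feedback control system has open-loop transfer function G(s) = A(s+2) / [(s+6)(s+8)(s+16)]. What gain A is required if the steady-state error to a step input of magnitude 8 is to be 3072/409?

System type = 0 (no poles at s=0).
K_p = lim_{s→0} G(s) = A·2 / (6·8·16) = (1/384)·A.
e_ss = 8/(1 + K_p) = 3072/409 ⇒ 1 + (1/384)·A = 409/384 ⇒ A = 25.

25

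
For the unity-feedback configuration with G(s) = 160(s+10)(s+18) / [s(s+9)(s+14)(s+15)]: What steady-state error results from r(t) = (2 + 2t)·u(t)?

21/160

One free integrator in G(s): this is a type 1 system. Taking each input component in turn:
  • 2: tracked with zero error.
  • 2t: e_ss = 2/K_v with K_v=320/21 → 21/160.
Total e_ss = 21/160.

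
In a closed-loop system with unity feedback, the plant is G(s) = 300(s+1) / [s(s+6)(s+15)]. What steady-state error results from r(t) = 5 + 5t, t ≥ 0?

1.5

One free integrator in G(s): this is a type 1 system. Taking each input component in turn:
  • 5: tracked with zero error.
  • 5t: e_ss = 5/K_v with K_v=10/3 → 1.5.
Total e_ss = 1.5.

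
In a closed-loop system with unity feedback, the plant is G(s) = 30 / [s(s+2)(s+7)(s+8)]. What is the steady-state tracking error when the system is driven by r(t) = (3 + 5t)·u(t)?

56/3

One free integrator in G(s): this is a type 1 system. Taking each input component in turn:
  • 3: tracked with zero error.
  • 5t: e_ss = 5/K_v with K_v=15/56 → 56/3.
Total e_ss = 56/3.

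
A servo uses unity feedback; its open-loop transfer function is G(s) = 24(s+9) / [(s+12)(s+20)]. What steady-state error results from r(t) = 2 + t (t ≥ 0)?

No free integrators in G(s): this is a type 0 system. Treating each term separately:
  • 2: e_ss = 2/(1+K_p) with K_p=0.9 → 20/19.
  • t: a type-0 system cannot track it, e_ss → ∞.
The unbounded component dominates.

infinity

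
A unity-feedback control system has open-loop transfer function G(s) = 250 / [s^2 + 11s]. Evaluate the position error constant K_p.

infinity

K_p = lim_{s→0} G(s); with 1 pole at the origin the limit diverges, so K_p = ∞.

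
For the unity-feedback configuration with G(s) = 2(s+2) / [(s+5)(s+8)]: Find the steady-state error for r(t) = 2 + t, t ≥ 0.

infinity

System type = 0 (no poles at s=0). Taking each input component in turn:
  • 2: e_ss = 2/(1+K_p) with K_p=0.1 → 20/11.
  • t: a type-0 system cannot track it, e_ss → ∞.
The unbounded component dominates.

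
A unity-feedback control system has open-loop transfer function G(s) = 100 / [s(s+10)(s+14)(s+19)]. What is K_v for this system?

System type = 1 (one pole at s=0).
K_v = lim_{s→0} s·G(s) = 100 / (10·14·19) = 5/133.

5/133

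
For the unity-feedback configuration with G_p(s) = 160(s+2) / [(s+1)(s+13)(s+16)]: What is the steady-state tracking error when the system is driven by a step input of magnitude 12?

System type = 0 (no poles at s=0).
K_p = lim_{s→0} G_p(s) = 160·2 / (1·13·16) = 20/13.
e_ss = 12/(1 + K_p) = 12/(33/13) = 52/11.

52/11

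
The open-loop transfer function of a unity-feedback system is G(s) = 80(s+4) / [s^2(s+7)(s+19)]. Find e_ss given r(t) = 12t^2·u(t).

System type = 2 (two poles at s=0).
K_a = lim_{s→0} s^2·G(s) = 80·4 / (7·19) = 320/133.
r(t) = 12t^2 gives R(s) = 24/s^3.
e_ss = 24/K_a = 24/(320/133) = 9.975.

9.975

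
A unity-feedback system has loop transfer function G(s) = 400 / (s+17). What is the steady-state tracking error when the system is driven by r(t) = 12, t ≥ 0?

68/139

G(s) has no factors of s in the denominator, so the system is type 0.
K_p = lim_{s→0} G(s) = 400 / (17) = 400/17.
e_ss = 12/(1 + K_p) = 12/(417/17) = 68/139.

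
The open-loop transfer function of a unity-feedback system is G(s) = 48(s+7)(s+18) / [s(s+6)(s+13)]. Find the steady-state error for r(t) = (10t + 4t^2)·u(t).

System type = 1 (one pole at s=0). By superposition:
  • 10t: e_ss = 10/K_v with K_v=1008/13 → 65/504.
  • 4t^2: a type-1 system cannot track it, e_ss → ∞.
The unbounded component dominates.

infinity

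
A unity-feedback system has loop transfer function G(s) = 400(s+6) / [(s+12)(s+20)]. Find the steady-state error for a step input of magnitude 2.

The open loop has no poles at the origin → type 0 system.
K_p = lim_{s→0} G(s) = 400·6 / (12·20) = 10.
e_ss = 2/(1 + K_p) = 2/11.

2/11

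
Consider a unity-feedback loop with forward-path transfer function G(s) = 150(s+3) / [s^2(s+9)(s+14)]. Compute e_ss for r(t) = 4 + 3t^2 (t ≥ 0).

The open loop has two poles at the origin → type 2 system. Taking each input component in turn:
  • 4: tracked with zero error.
  • 3t^2: e_ss = 6/K_a with K_a=25/7 → 1.68.
Total e_ss = 1.68.

1.68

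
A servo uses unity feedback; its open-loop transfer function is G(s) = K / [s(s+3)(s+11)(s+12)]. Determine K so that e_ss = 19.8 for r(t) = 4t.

80

System type = 1 (one pole at s=0).
K_v = lim_{s→0} s·G(s) = K / (3·11·12) = (1/396)·K.
e_ss = 4/K_v = 19.8 ⇒ K_v = 20/99 ⇒ K = (20/99)/(1/396) = 80.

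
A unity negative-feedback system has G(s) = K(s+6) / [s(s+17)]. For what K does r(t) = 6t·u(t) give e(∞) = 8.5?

2

One free integrator in G(s): this is a type 1 system.
K_v = lim_{s→0} s·G(s) = K·6 / (17) = (6/17)·K.
e_ss = 6/K_v = 8.5 ⇒ K_v = 12/17 ⇒ K = (12/17)/(6/17) = 2.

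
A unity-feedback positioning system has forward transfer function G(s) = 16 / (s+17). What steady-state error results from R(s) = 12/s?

G(s) has no factors of s in the denominator, so the system is type 0.
K_p = lim_{s→0} G(s) = 16 / (17) = 16/17.
e_ss = 12/(1 + K_p) = 12/(33/17) = 68/11.

68/11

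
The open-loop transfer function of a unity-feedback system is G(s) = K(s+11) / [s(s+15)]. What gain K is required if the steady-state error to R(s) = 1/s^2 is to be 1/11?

The open loop has one pole at the origin → type 1 system.
K_v = lim_{s→0} s·G(s) = K·11 / (15) = (11/15)·K.
e_ss = 1/K_v = 1/11 ⇒ K_v = 11 ⇒ K = 11/(11/15) = 15.

15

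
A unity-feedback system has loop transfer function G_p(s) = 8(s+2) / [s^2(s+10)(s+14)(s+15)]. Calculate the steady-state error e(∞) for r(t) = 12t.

0

The open loop has two poles at the origin → type 2 system.
A type-2 system has K_v = ∞, so it tracks a ramp input with zero steady-state error.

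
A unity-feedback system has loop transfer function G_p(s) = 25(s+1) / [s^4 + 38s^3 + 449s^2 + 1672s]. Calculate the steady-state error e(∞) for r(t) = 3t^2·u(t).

infinity

The denominator has no term below 1672s — 1 pole at s=0, type 1.
For a type-1 system K_a = 0, so e_ss to a parabolic input is unbounded.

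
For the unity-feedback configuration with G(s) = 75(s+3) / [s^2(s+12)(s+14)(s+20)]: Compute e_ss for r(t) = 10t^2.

896/3

Two free integrators in G(s): this is a type 2 system.
K_a = lim_{s→0} s^2·G(s) = 75·3 / (12·14·20) = 15/224.
r(t) = 10t^2 gives R(s) = 20/s^3.
e_ss = 20/K_a = 20/(15/224) = 896/3.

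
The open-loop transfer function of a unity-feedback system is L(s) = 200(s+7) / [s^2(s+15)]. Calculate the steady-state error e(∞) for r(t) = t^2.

3/140

L(s) has two factors of s in the denominator, so the system is type 2.
K_a = lim_{s→0} s^2·L(s) = 200·7 / (15) = 280/3.
r(t) = t^2 gives R(s) = 2/s^3.
e_ss = 2/K_a = 2/(280/3) = 3/140.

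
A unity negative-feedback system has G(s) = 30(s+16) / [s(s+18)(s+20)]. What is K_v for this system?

4/3

The open loop has one pole at the origin → type 1 system.
K_v = lim_{s→0} s·G(s) = 30·16 / (18·20) = 4/3.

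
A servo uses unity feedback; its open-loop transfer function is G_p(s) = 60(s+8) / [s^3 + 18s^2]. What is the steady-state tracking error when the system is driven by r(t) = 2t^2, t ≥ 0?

The denominator has no term below 18s^2 — 2 poles at s=0, type 2.
K_a = lim_{s→0} s^2·G_p(s) = 60·8 / 18 = 80/3.
r(t) = 2t^2 gives R(s) = 4/s^3.
e_ss = 4/K_a = 4/(80/3) = 0.15.

0.15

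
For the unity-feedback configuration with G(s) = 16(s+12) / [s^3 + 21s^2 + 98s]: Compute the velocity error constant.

Factoring s from the denominator leaves a polynomial with constant term 98, so the system is type 1.
K_v = lim_{s→0} s·G(s) = 16·12 / 98 = 96/49.

96/49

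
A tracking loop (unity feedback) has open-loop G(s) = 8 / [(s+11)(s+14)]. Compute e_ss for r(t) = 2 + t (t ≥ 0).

System type = 0 (no poles at s=0). Taking each input component in turn:
  • 2: e_ss = 2/(1+K_p) with K_p=4/77 → 154/81.
  • t: a type-0 system cannot track it, e_ss → ∞.
The unbounded component dominates.

infinity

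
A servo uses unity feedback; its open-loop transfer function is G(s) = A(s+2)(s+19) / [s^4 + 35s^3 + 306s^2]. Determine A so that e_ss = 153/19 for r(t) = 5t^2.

Lowest-order denominator term is 306s^2, so the open loop has 2 poles at the origin → type 2 system.
K_a = lim_{s→0} s^2·G(s) = A·2·19 / 306 = (19/153)·A.
e_ss = 10/K_a = 153/19 ⇒ K_a = 190/153 ⇒ A = (190/153)/(19/153) = 10.

10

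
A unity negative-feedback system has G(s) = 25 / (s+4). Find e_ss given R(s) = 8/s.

32/29

System type = 0 (no poles at s=0).
K_p = lim_{s→0} G(s) = 25 / (4) = 6.25.
e_ss = 8/(1 + K_p) = 8/7.25 = 32/29.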